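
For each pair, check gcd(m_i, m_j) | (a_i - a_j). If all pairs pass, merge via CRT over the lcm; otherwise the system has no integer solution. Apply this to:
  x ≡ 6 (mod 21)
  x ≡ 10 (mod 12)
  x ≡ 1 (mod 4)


Moduli 21, 12, 4 are not pairwise coprime, so CRT works modulo lcm(m_i) when all pairwise compatibility conditions hold.
Pairwise compatibility: gcd(m_i, m_j) must divide a_i - a_j for every pair.
Merge one congruence at a time:
  Start: x ≡ 6 (mod 21).
  Combine with x ≡ 10 (mod 12): gcd(21, 12) = 3, and 10 - 6 = 4 is NOT divisible by 3.
    ⇒ system is inconsistent (no integer solution).

No solution (the system is inconsistent).


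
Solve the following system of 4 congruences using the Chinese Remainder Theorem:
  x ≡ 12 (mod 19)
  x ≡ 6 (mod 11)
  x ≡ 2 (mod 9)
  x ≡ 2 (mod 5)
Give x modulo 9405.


Product of moduli M = 19 · 11 · 9 · 5 = 9405.
Merge one congruence at a time:
  Start: x ≡ 12 (mod 19).
  Combine with x ≡ 6 (mod 11); new modulus lcm = 209.
    Write x = 12 + 19·t and substitute into x ≡ 6 (mod 11): 19·t ≡ 6 − 12 = -6 (mod 11).
    Reduce coefficients mod 11: 8·t ≡ 5 (mod 11).
    The inverse of 8 mod 11 is 7 (since 8·7 = 56 = 5·11 + 1), so t ≡ 7·5 = 35 ≡ 2 (mod 11).
    Then x = 12 + 19·2 = 50, valid modulo lcm(19, 11) = 209: x ≡ 50 (mod 209).
  Combine with x ≡ 2 (mod 9); new modulus lcm = 1881.
    Write x = 50 + 209·t and substitute into x ≡ 2 (mod 9): 209·t ≡ 2 − 50 = -48 (mod 9).
    Reduce coefficients mod 9: 2·t ≡ 6 (mod 9).
    The inverse of 2 mod 9 is 5 (since 2·5 = 10 = 1·9 + 1), so t ≡ 5·6 = 30 ≡ 3 (mod 9).
    Then x = 50 + 209·3 = 677, valid modulo lcm(209, 9) = 1881: x ≡ 677 (mod 1881).
  Combine with x ≡ 2 (mod 5); new modulus lcm = 9405.
    Write x = 677 + 1881·t and substitute into x ≡ 2 (mod 5): 1881·t ≡ 2 − 677 = -675 (mod 5).
    Reduce coefficients mod 5: 1·t ≡ 0 (mod 5).
    So t ≡ 0 (mod 5).
    Then x = 677 + 1881·0 = 677, valid modulo lcm(1881, 5) = 9405: x ≡ 677 (mod 9405).
Verify against each original: 677 mod 19 = 12, 677 mod 11 = 6, 677 mod 9 = 2, 677 mod 5 = 2.

x ≡ 677 (mod 9405).


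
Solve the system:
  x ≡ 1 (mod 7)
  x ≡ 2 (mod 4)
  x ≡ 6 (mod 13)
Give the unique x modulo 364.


Moduli 7, 4, 13 are pairwise coprime; by CRT there is a unique solution modulo M = 7 · 4 · 13 = 364.
Solve pairwise, accumulating the modulus:
  Start with x ≡ 1 (mod 7).
  Combine with x ≡ 2 (mod 4): since gcd(7, 4) = 1, we get a unique residue mod 28.
    Write x = 1 + 7·t and substitute into x ≡ 2 (mod 4): 7·t ≡ 2 − 1 = 1 (mod 4).
    Reduce coefficients mod 4: 3·t ≡ 1 (mod 4).
    The inverse of 3 mod 4 is 3 (since 3·3 = 9 = 2·4 + 1), so t ≡ 3·1 = 3 ≡ 3 (mod 4).
    Then x = 1 + 7·3 = 22, valid modulo lcm(7, 4) = 28: x ≡ 22 (mod 28).
  Combine with x ≡ 6 (mod 13): since gcd(28, 13) = 1, we get a unique residue mod 364.
    Write x = 22 + 28·t and substitute into x ≡ 6 (mod 13): 28·t ≡ 6 − 22 = -16 (mod 13).
    Reduce coefficients mod 13: 2·t ≡ 10 (mod 13).
    The inverse of 2 mod 13 is 7 (since 2·7 = 14 = 1·13 + 1), so t ≡ 7·10 = 70 ≡ 5 (mod 13).
    Then x = 22 + 28·5 = 162, valid modulo lcm(28, 13) = 364: x ≡ 162 (mod 364).
Verify: 162 mod 7 = 1 ✓, 162 mod 4 = 2 ✓, 162 mod 13 = 6 ✓.

x ≡ 162 (mod 364).


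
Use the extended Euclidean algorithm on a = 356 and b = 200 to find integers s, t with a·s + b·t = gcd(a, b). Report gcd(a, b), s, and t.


Euclidean algorithm on (356, 200) — divide until remainder is 0:
  356 = 1 · 200 + 156
  200 = 1 · 156 + 44
  156 = 3 · 44 + 24
  44 = 1 · 24 + 20
  24 = 1 · 20 + 4
  20 = 5 · 4 + 0
gcd(356, 200) = 4.
Track Bezout coefficients alongside the remainders: start with r₀ = 356 = a·1 + b·0 (s = 1, t = 0) and r₁ = 200 = a·0 + b·1 (s = 0, t = 1); each new remainder r_{k+1} = r_{k-1} − q_k·r_k inherits s_{k+1} = s_{k-1} − q_k·s_k, t_{k+1} = t_{k-1} − q_k·t_k, so r_k = a·s_k + b·t_k at every step:
  q = 1: r = 156, s = 1 − 1·0 = 1, t = 0 − 1·1 = -1  (check: 356·1 + 200·(-1) = 156)
  q = 1: r = 44, s = 0 − 1·1 = -1, t = 1 − 1·(-1) = 2  (check: 356·(-1) + 200·2 = 44)
  q = 3: r = 24, s = 1 − 3·(-1) = 4, t = -1 − 3·2 = -7  (check: 356·4 + 200·(-7) = 24)
  q = 1: r = 20, s = -1 − 1·4 = -5, t = 2 − 1·(-7) = 9  (check: 356·(-5) + 200·9 = 20)
  q = 1: r = 4, s = 4 − 1·(-5) = 9, t = -7 − 1·9 = -16  (check: 356·9 + 200·(-16) = 4)
The row with r = 4 (the gcd) gives the Bezout coefficients s = 9, t = -16.
Result: 356 · (9) + 200 · (-16) = 4.

gcd(356, 200) = 4; s = 9, t = -16 (check: 356·9 + 200·(-16) = 4).


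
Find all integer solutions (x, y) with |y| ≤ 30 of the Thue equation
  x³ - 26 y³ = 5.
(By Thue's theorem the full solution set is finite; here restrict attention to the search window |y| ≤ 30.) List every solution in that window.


The equation is x³ - 26y³ = 5. For fixed y, x³ = 26·y³ + 5, so a solution requires the RHS to be a perfect cube.
Strategy: iterate y from -30 to 30, compute RHS = 26·y³ + 5, and check whether it is a (positive or negative) perfect cube.
Check small values of y:
  y = 0: RHS = 5 is not a perfect cube.
  y = 1: RHS = 31 is not a perfect cube.
  y = -1: RHS = -21 is not a perfect cube.
  y = 2: RHS = 213 is not a perfect cube.
  y = -2: RHS = -203 is not a perfect cube.
  y = 3: RHS = 707 is not a perfect cube.
  y = -3: RHS = -697 is not a perfect cube.
Continuing the search up to |y| = 30 finds no solutions either.
No (x, y) in the scanned range satisfies the equation.

No integer solutions with |y| ≤ 30.


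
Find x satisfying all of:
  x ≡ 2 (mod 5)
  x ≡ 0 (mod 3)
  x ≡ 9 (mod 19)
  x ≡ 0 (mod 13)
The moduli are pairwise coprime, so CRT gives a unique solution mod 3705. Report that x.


Product of moduli M = 5 · 3 · 19 · 13 = 3705.
Merge one congruence at a time:
  Start: x ≡ 2 (mod 5).
  Combine with x ≡ 0 (mod 3); new modulus lcm = 15.
    Write x = 2 + 5·t and substitute into x ≡ 0 (mod 3): 5·t ≡ 0 − 2 = -2 (mod 3).
    Reduce coefficients mod 3: 2·t ≡ 1 (mod 3).
    The inverse of 2 mod 3 is 2 (since 2·2 = 4 = 1·3 + 1), so t ≡ 2·1 = 2 ≡ 2 (mod 3).
    Then x = 2 + 5·2 = 12, valid modulo lcm(5, 3) = 15: x ≡ 12 (mod 15).
  Combine with x ≡ 9 (mod 19); new modulus lcm = 285.
    Write x = 12 + 15·t and substitute into x ≡ 9 (mod 19): 15·t ≡ 9 − 12 = -3 (mod 19).
    Reduce coefficients mod 19: 15·t ≡ 16 (mod 19).
    The inverse of 15 mod 19 is 14 (since 15·14 = 210 = 11·19 + 1), so t ≡ 14·16 = 224 ≡ 15 (mod 19).
    Then x = 12 + 15·15 = 237, valid modulo lcm(15, 19) = 285: x ≡ 237 (mod 285).
  Combine with x ≡ 0 (mod 13); new modulus lcm = 3705.
    Write x = 237 + 285·t and substitute into x ≡ 0 (mod 13): 285·t ≡ 0 − 237 = -237 (mod 13).
    Reduce coefficients mod 13: 12·t ≡ 10 (mod 13).
    The inverse of 12 mod 13 is 12 (since 12·12 = 144 = 11·13 + 1), so t ≡ 12·10 = 120 ≡ 3 (mod 13).
    Then x = 237 + 285·3 = 1092, valid modulo lcm(285, 13) = 3705: x ≡ 1092 (mod 3705).
Verify against each original: 1092 mod 5 = 2, 1092 mod 3 = 0, 1092 mod 19 = 9, 1092 mod 13 = 0.

x ≡ 1092 (mod 3705).


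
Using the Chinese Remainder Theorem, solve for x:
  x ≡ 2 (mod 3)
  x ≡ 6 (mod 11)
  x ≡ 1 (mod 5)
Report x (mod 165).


Moduli 3, 11, 5 are pairwise coprime; by CRT there is a unique solution modulo M = 3 · 11 · 5 = 165.
Solve pairwise, accumulating the modulus:
  Start with x ≡ 2 (mod 3).
  Combine with x ≡ 6 (mod 11): since gcd(3, 11) = 1, we get a unique residue mod 33.
    Write x = 2 + 3·t and substitute into x ≡ 6 (mod 11): 3·t ≡ 6 − 2 = 4 (mod 11).
    The inverse of 3 mod 11 is 4 (since 3·4 = 12 = 1·11 + 1), so t ≡ 4·4 = 16 ≡ 5 (mod 11).
    Then x = 2 + 3·5 = 17, valid modulo lcm(3, 11) = 33: x ≡ 17 (mod 33).
  Combine with x ≡ 1 (mod 5): since gcd(33, 5) = 1, we get a unique residue mod 165.
    Write x = 17 + 33·t and substitute into x ≡ 1 (mod 5): 33·t ≡ 1 − 17 = -16 (mod 5).
    Reduce coefficients mod 5: 3·t ≡ 4 (mod 5).
    The inverse of 3 mod 5 is 2 (since 3·2 = 6 = 1·5 + 1), so t ≡ 2·4 = 8 ≡ 3 (mod 5).
    Then x = 17 + 33·3 = 116, valid modulo lcm(33, 5) = 165: x ≡ 116 (mod 165).
Verify: 116 mod 3 = 2 ✓, 116 mod 11 = 6 ✓, 116 mod 5 = 1 ✓.

x ≡ 116 (mod 165).


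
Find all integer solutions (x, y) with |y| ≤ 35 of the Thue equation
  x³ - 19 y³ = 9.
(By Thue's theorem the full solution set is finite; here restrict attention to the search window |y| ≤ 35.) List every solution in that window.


The equation is x³ - 19y³ = 9. For fixed y, x³ = 19·y³ + 9, so a solution requires the RHS to be a perfect cube.
Strategy: iterate y from -35 to 35, compute RHS = 19·y³ + 9, and check whether it is a (positive or negative) perfect cube.
Check small values of y:
  y = 0: RHS = 9 is not a perfect cube.
  y = 1: RHS = 28 is not a perfect cube.
  y = -1: RHS = -10 is not a perfect cube.
  y = 2: RHS = 161 is not a perfect cube.
  y = -2: RHS = -143 is not a perfect cube.
  y = 3: RHS = 522 is not a perfect cube.
  y = -3: RHS = -504 is not a perfect cube.
Continuing the search up to |y| = 35 finds no solutions either.
No (x, y) in the scanned range satisfies the equation.

No integer solutions with |y| ≤ 35.


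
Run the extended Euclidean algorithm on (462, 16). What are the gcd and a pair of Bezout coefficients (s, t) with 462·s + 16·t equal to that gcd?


Euclidean algorithm on (462, 16) — divide until remainder is 0:
  462 = 28 · 16 + 14
  16 = 1 · 14 + 2
  14 = 7 · 2 + 0
gcd(462, 16) = 2.
Track Bezout coefficients alongside the remainders: start with r₀ = 462 = a·1 + b·0 (s = 1, t = 0) and r₁ = 16 = a·0 + b·1 (s = 0, t = 1); each new remainder r_{k+1} = r_{k-1} − q_k·r_k inherits s_{k+1} = s_{k-1} − q_k·s_k, t_{k+1} = t_{k-1} − q_k·t_k, so r_k = a·s_k + b·t_k at every step:
  q = 28: r = 14, s = 1 − 28·0 = 1, t = 0 − 28·1 = -28  (check: 462·1 + 16·(-28) = 14)
  q = 1: r = 2, s = 0 − 1·1 = -1, t = 1 − 1·(-28) = 29  (check: 462·(-1) + 16·29 = 2)
The row with r = 2 (the gcd) gives the Bezout coefficients s = -1, t = 29.
Result: 462 · (-1) + 16 · (29) = 2.

gcd(462, 16) = 2; s = -1, t = 29 (check: 462·(-1) + 16·29 = 2).


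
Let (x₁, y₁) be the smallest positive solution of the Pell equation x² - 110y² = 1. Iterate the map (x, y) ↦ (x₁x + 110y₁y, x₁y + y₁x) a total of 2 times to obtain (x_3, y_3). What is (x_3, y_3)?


Step 1: Find the fundamental solution (x₁, y₁) of x² - 110y² = 1.
  Expand √110 as a continued fraction. a₀ = ⌊√110⌋ = 10; iterate m_{k+1} = d_k·a_k − m_k, d_{k+1} = (110 − m_{k+1}²)/d_k, a_{k+1} = ⌊(a₀ + m_{k+1})/d_{k+1}⌋ (starting m₀ = 0, d₀ = 1), with convergents p_k = a_k·p_{k-1} + p_{k-2}, q_k = a_k·q_{k-1} + q_{k-2} (p₋₁ = 1, q₋₁ = 0):
  k = 0: a₀ = 10; p₀/q₀ = 10/1; p₀² − 110·q₀² = 100 − 110 = -10.
  k = 1: m = 10, d = 10, a = ⌊(10 + 10)/10⌋ = 2; p/q = (2·10 + 1)/(2·1 + 0) = 21/2; p² − 110·q² = 441 − 440 = 1.
  The first convergent with p² − 110·q² = 1 gives the fundamental solution (x₁, y₁) = (21, 2).
Step 2: Apply the recurrence (x_{n+1}, y_{n+1}) = (x₁x_n + 110y₁y_n, x₁y_n + y₁x_n) repeatedly.
  From (x_1, y_1) = (21, 2): x_2 = 21·21 + 110·2·2 = 881; y_2 = 21·2 + 2·21 = 84.
  From (x_2, y_2) = (881, 84): x_3 = 21·881 + 110·2·84 = 36981; y_3 = 21·84 + 2·881 = 3526.
Step 3: Verify x_3² - 110·y_3² = 1367594361 - 1367594360 = 1 (should be 1). ✓

(x_1, y_1) = (21, 2); (x_3, y_3) = (36981, 3526).


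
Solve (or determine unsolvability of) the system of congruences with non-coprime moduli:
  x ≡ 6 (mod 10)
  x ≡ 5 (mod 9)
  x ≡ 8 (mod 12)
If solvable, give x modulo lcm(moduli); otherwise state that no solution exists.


Moduli 10, 9, 12 are not pairwise coprime, so CRT works modulo lcm(m_i) when all pairwise compatibility conditions hold.
Pairwise compatibility: gcd(m_i, m_j) must divide a_i - a_j for every pair.
Merge one congruence at a time:
  Start: x ≡ 6 (mod 10).
  Combine with x ≡ 5 (mod 9): gcd(10, 9) = 1; 5 - 6 = -1, which IS divisible by 1, so compatible.
    Write x = 6 + 10·t and substitute into x ≡ 5 (mod 9): 10·t ≡ 5 − 6 = -1 (mod 9).
    Reduce coefficients mod 9: 1·t ≡ 8 (mod 9).
    So t ≡ 8 (mod 9).
    Then x = 6 + 10·8 = 86, valid modulo lcm(10, 9) = 90: x ≡ 86 (mod 90).
  Combine with x ≡ 8 (mod 12): gcd(90, 12) = 6; 8 - 86 = -78, which IS divisible by 6, so compatible.
    Write x = 86 + 90·t and substitute into x ≡ 8 (mod 12): 90·t ≡ 8 − 86 = -78 (mod 12).
    Divide the congruence (and modulus) by g = 6: 15·t ≡ -13 (mod 2).
    Reduce coefficients mod 2: 1·t ≡ 1 (mod 2).
    So t ≡ 1 (mod 2).
    Then x = 86 + 90·1 = 176, valid modulo lcm(90, 12) = 180: x ≡ 176 (mod 180).
Verify: 176 mod 10 = 6, 176 mod 9 = 5, 176 mod 12 = 8.

x ≡ 176 (mod 180).


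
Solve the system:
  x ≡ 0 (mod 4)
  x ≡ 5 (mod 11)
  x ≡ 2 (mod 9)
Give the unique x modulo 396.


Moduli 4, 11, 9 are pairwise coprime; by CRT there is a unique solution modulo M = 4 · 11 · 9 = 396.
Solve pairwise, accumulating the modulus:
  Start with x ≡ 0 (mod 4).
  Combine with x ≡ 5 (mod 11): since gcd(4, 11) = 1, we get a unique residue mod 44.
    Write x = 0 + 4·t and substitute into x ≡ 5 (mod 11): 4·t ≡ 5 − 0 = 5 (mod 11).
    The inverse of 4 mod 11 is 3 (since 4·3 = 12 = 1·11 + 1), so t ≡ 3·5 = 15 ≡ 4 (mod 11).
    Then x = 0 + 4·4 = 16, valid modulo lcm(4, 11) = 44: x ≡ 16 (mod 44).
  Combine with x ≡ 2 (mod 9): since gcd(44, 9) = 1, we get a unique residue mod 396.
    Write x = 16 + 44·t and substitute into x ≡ 2 (mod 9): 44·t ≡ 2 − 16 = -14 (mod 9).
    Reduce coefficients mod 9: 8·t ≡ 4 (mod 9).
    The inverse of 8 mod 9 is 8 (since 8·8 = 64 = 7·9 + 1), so t ≡ 8·4 = 32 ≡ 5 (mod 9).
    Then x = 16 + 44·5 = 236, valid modulo lcm(44, 9) = 396: x ≡ 236 (mod 396).
Verify: 236 mod 4 = 0 ✓, 236 mod 11 = 5 ✓, 236 mod 9 = 2 ✓.

x ≡ 236 (mod 396).


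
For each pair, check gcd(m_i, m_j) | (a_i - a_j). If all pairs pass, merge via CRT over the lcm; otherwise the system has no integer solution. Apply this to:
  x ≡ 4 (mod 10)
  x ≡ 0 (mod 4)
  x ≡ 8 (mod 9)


Moduli 10, 4, 9 are not pairwise coprime, so CRT works modulo lcm(m_i) when all pairwise compatibility conditions hold.
Pairwise compatibility: gcd(m_i, m_j) must divide a_i - a_j for every pair.
Merge one congruence at a time:
  Start: x ≡ 4 (mod 10).
  Combine with x ≡ 0 (mod 4): gcd(10, 4) = 2; 0 - 4 = -4, which IS divisible by 2, so compatible.
    Write x = 4 + 10·t and substitute into x ≡ 0 (mod 4): 10·t ≡ 0 − 4 = -4 (mod 4).
    Divide the congruence (and modulus) by g = 2: 5·t ≡ -2 (mod 2).
    Reduce coefficients mod 2: 1·t ≡ 0 (mod 2).
    So t ≡ 0 (mod 2).
    Then x = 4 + 10·0 = 4, valid modulo lcm(10, 4) = 20: x ≡ 4 (mod 20).
  Combine with x ≡ 8 (mod 9): gcd(20, 9) = 1; 8 - 4 = 4, which IS divisible by 1, so compatible.
    Write x = 4 + 20·t and substitute into x ≡ 8 (mod 9): 20·t ≡ 8 − 4 = 4 (mod 9).
    Reduce coefficients mod 9: 2·t ≡ 4 (mod 9).
    The inverse of 2 mod 9 is 5 (since 2·5 = 10 = 1·9 + 1), so t ≡ 5·4 = 20 ≡ 2 (mod 9).
    Then x = 4 + 20·2 = 44, valid modulo lcm(20, 9) = 180: x ≡ 44 (mod 180).
Verify: 44 mod 10 = 4, 44 mod 4 = 0, 44 mod 9 = 8.

x ≡ 44 (mod 180).


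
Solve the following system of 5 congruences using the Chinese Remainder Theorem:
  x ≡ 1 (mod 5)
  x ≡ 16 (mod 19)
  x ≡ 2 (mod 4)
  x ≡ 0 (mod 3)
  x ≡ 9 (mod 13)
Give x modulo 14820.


Product of moduli M = 5 · 19 · 4 · 3 · 13 = 14820.
Merge one congruence at a time:
  Start: x ≡ 1 (mod 5).
  Combine with x ≡ 16 (mod 19); new modulus lcm = 95.
    Write x = 1 + 5·t and substitute into x ≡ 16 (mod 19): 5·t ≡ 16 − 1 = 15 (mod 19).
    The inverse of 5 mod 19 is 4 (since 5·4 = 20 = 1·19 + 1), so t ≡ 4·15 = 60 ≡ 3 (mod 19).
    Then x = 1 + 5·3 = 16, valid modulo lcm(5, 19) = 95: x ≡ 16 (mod 95).
  Combine with x ≡ 2 (mod 4); new modulus lcm = 380.
    Write x = 16 + 95·t and substitute into x ≡ 2 (mod 4): 95·t ≡ 2 − 16 = -14 (mod 4).
    Reduce coefficients mod 4: 3·t ≡ 2 (mod 4).
    The inverse of 3 mod 4 is 3 (since 3·3 = 9 = 2·4 + 1), so t ≡ 3·2 = 6 ≡ 2 (mod 4).
    Then x = 16 + 95·2 = 206, valid modulo lcm(95, 4) = 380: x ≡ 206 (mod 380).
  Combine with x ≡ 0 (mod 3); new modulus lcm = 1140.
    Write x = 206 + 380·t and substitute into x ≡ 0 (mod 3): 380·t ≡ 0 − 206 = -206 (mod 3).
    Reduce coefficients mod 3: 2·t ≡ 1 (mod 3).
    The inverse of 2 mod 3 is 2 (since 2·2 = 4 = 1·3 + 1), so t ≡ 2·1 = 2 ≡ 2 (mod 3).
    Then x = 206 + 380·2 = 966, valid modulo lcm(380, 3) = 1140: x ≡ 966 (mod 1140).
  Combine with x ≡ 9 (mod 13); new modulus lcm = 14820.
    Write x = 966 + 1140·t and substitute into x ≡ 9 (mod 13): 1140·t ≡ 9 − 966 = -957 (mod 13).
    Reduce coefficients mod 13: 9·t ≡ 5 (mod 13).
    The inverse of 9 mod 13 is 3 (since 9·3 = 27 = 2·13 + 1), so t ≡ 3·5 = 15 ≡ 2 (mod 13).
    Then x = 966 + 1140·2 = 3246, valid modulo lcm(1140, 13) = 14820: x ≡ 3246 (mod 14820).
Verify against each original: 3246 mod 5 = 1, 3246 mod 19 = 16, 3246 mod 4 = 2, 3246 mod 3 = 0, 3246 mod 13 = 9.

x ≡ 3246 (mod 14820).


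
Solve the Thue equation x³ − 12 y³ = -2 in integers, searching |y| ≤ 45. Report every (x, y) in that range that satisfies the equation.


The equation is x³ - 12y³ = -2. For fixed y, x³ = 12·y³ − 2, so a solution requires the RHS to be a perfect cube.
Strategy: iterate y from -45 to 45, compute RHS = 12·y³ − 2, and check whether it is a (positive or negative) perfect cube.
Check small values of y:
  y = 0: RHS = -2 is not a perfect cube.
  y = 1: RHS = 10 is not a perfect cube.
  y = -1: RHS = -14 is not a perfect cube.
  y = 2: RHS = 94 is not a perfect cube.
  y = -2: RHS = -98 is not a perfect cube.
  y = 3: RHS = 322 is not a perfect cube.
  y = -3: RHS = -326 is not a perfect cube.
Continuing the search up to |y| = 45 finds no solutions either.
No (x, y) in the scanned range satisfies the equation.

No integer solutions with |y| ≤ 45.


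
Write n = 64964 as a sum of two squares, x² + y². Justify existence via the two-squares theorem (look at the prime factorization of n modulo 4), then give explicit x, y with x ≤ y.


Step 1: Factor n = 64964 = 2^2 · 109 · 149.
Step 2: Check the mod-4 condition on each prime factor: 2 = 2 (special); 109 ≡ 1 (mod 4), exponent 1; 149 ≡ 1 (mod 4), exponent 1.
All primes ≡ 3 (mod 4) appear to even exponent (or don't appear), so by the two-squares theorem n IS expressible as a sum of two squares.
Step 3: Build a representation. Group n = k² · m with k = 2 and m = 109 · 149 = 16241 (a product of primes ≡ 1 (mod 4)); a representation of m scales to one of n via (k·x)² + (k·y)² = k²(x² + y²). Each prime p ≡ 1 (mod 4) is itself a sum of two squares; find a² by testing p − a² for a perfect square:
  109: 109 − 1² = 108, 109 − 2² = 105, 109 − 3² = 100 = 10² ⇒ 109 = 3² + 10².
  149: 149 − 1² = 148, 149 − 2² = 145, 149 − 3² = 140, 149 − 4² = 133, 149 − 5² = 124, 149 − 6² = 113, 149 − 7² = 100 = 10² ⇒ 149 = 7² + 10².
  Combine using the Brahmagupta–Fibonacci identity (a² + b²)(c² + d²) = (ac − bd)² + (ad + bc)² = (ac + bd)² + (ad − bc)²:
  109 · 149 = 16241: from (3² + 10²)(7² + 10²), take (3·7 − 10·10, 3·10 + 10·7) = (21 − 100, 30 + 70) = (-79, 100); dropping signs (only squares matter) gives (79, 100); check 79² + 100² = 6241 + 10000 = 16241 ✓.
  Scale by k = 2: (2·79, 2·100) = (158, 200).
Step 4: Order so x ≤ y and verify: 158² + 200² = 24964 + 40000 = 64964 = n. ✓

n = 64964 = 158² + 200² (one valid representation with x ≤ y).


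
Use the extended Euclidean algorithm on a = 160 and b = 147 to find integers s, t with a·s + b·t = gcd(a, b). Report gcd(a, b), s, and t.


Euclidean algorithm on (160, 147) — divide until remainder is 0:
  160 = 1 · 147 + 13
  147 = 11 · 13 + 4
  13 = 3 · 4 + 1
  4 = 4 · 1 + 0
gcd(160, 147) = 1.
Track Bezout coefficients alongside the remainders: start with r₀ = 160 = a·1 + b·0 (s = 1, t = 0) and r₁ = 147 = a·0 + b·1 (s = 0, t = 1); each new remainder r_{k+1} = r_{k-1} − q_k·r_k inherits s_{k+1} = s_{k-1} − q_k·s_k, t_{k+1} = t_{k-1} − q_k·t_k, so r_k = a·s_k + b·t_k at every step:
  q = 1: r = 13, s = 1 − 1·0 = 1, t = 0 − 1·1 = -1  (check: 160·1 + 147·(-1) = 13)
  q = 11: r = 4, s = 0 − 11·1 = -11, t = 1 − 11·(-1) = 12  (check: 160·(-11) + 147·12 = 4)
  q = 3: r = 1, s = 1 − 3·(-11) = 34, t = -1 − 3·12 = -37  (check: 160·34 + 147·(-37) = 1)
The row with r = 1 (the gcd) gives the Bezout coefficients s = 34, t = -37.
Result: 160 · (34) + 147 · (-37) = 1.

gcd(160, 147) = 1; s = 34, t = -37 (check: 160·34 + 147·(-37) = 1).


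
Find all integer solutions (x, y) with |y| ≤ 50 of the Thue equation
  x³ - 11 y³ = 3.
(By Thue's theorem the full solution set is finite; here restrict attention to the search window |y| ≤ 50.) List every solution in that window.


The equation is x³ - 11y³ = 3. For fixed y, x³ = 11·y³ + 3, so a solution requires the RHS to be a perfect cube.
Strategy: iterate y from -50 to 50, compute RHS = 11·y³ + 3, and check whether it is a (positive or negative) perfect cube.
Check small values of y:
  y = 0: RHS = 3 is not a perfect cube.
  y = 1: RHS = 14 is not a perfect cube.
  y = -1: RHS = -8 = (-2)³ ⇒ x = -2 works.
  y = 2: RHS = 91 is not a perfect cube.
  y = -2: RHS = -85 is not a perfect cube.
  y = 3: RHS = 300 is not a perfect cube.
  y = -3: RHS = -294 is not a perfect cube.
Continuing the search up to |y| = 50 finds no further solutions beyond those listed.
Collected solutions: (-2, -1).

Solutions (with |y| ≤ 50): (-2, -1).


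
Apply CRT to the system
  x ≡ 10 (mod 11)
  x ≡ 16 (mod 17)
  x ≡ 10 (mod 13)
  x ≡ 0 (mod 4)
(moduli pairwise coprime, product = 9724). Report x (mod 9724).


Product of moduli M = 11 · 17 · 13 · 4 = 9724.
Merge one congruence at a time:
  Start: x ≡ 10 (mod 11).
  Combine with x ≡ 16 (mod 17); new modulus lcm = 187.
    Write x = 10 + 11·t and substitute into x ≡ 16 (mod 17): 11·t ≡ 16 − 10 = 6 (mod 17).
    The inverse of 11 mod 17 is 14 (since 11·14 = 154 = 9·17 + 1), so t ≡ 14·6 = 84 ≡ 16 (mod 17).
    Then x = 10 + 11·16 = 186, valid modulo lcm(11, 17) = 187: x ≡ 186 (mod 187).
  Combine with x ≡ 10 (mod 13); new modulus lcm = 2431.
    Write x = 186 + 187·t and substitute into x ≡ 10 (mod 13): 187·t ≡ 10 − 186 = -176 (mod 13).
    Reduce coefficients mod 13: 5·t ≡ 6 (mod 13).
    The inverse of 5 mod 13 is 8 (since 5·8 = 40 = 3·13 + 1), so t ≡ 8·6 = 48 ≡ 9 (mod 13).
    Then x = 186 + 187·9 = 1869, valid modulo lcm(187, 13) = 2431: x ≡ 1869 (mod 2431).
  Combine with x ≡ 0 (mod 4); new modulus lcm = 9724.
    Write x = 1869 + 2431·t and substitute into x ≡ 0 (mod 4): 2431·t ≡ 0 − 1869 = -1869 (mod 4).
    Reduce coefficients mod 4: 3·t ≡ 3 (mod 4).
    The inverse of 3 mod 4 is 3 (since 3·3 = 9 = 2·4 + 1), so t ≡ 3·3 = 9 ≡ 1 (mod 4).
    Then x = 1869 + 2431·1 = 4300, valid modulo lcm(2431, 4) = 9724: x ≡ 4300 (mod 9724).
Verify against each original: 4300 mod 11 = 10, 4300 mod 17 = 16, 4300 mod 13 = 10, 4300 mod 4 = 0.

x ≡ 4300 (mod 9724).


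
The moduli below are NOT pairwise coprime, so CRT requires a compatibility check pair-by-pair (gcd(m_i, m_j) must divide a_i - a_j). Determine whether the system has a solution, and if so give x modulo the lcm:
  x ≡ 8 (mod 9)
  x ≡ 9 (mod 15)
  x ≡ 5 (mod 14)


Moduli 9, 15, 14 are not pairwise coprime, so CRT works modulo lcm(m_i) when all pairwise compatibility conditions hold.
Pairwise compatibility: gcd(m_i, m_j) must divide a_i - a_j for every pair.
Merge one congruence at a time:
  Start: x ≡ 8 (mod 9).
  Combine with x ≡ 9 (mod 15): gcd(9, 15) = 3, and 9 - 8 = 1 is NOT divisible by 3.
    ⇒ system is inconsistent (no integer solution).

No solution (the system is inconsistent).


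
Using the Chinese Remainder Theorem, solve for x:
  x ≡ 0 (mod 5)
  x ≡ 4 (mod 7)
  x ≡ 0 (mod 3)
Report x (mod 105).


Moduli 5, 7, 3 are pairwise coprime; by CRT there is a unique solution modulo M = 5 · 7 · 3 = 105.
Solve pairwise, accumulating the modulus:
  Start with x ≡ 0 (mod 5).
  Combine with x ≡ 4 (mod 7): since gcd(5, 7) = 1, we get a unique residue mod 35.
    Write x = 0 + 5·t and substitute into x ≡ 4 (mod 7): 5·t ≡ 4 − 0 = 4 (mod 7).
    The inverse of 5 mod 7 is 3 (since 5·3 = 15 = 2·7 + 1), so t ≡ 3·4 = 12 ≡ 5 (mod 7).
    Then x = 0 + 5·5 = 25, valid modulo lcm(5, 7) = 35: x ≡ 25 (mod 35).
  Combine with x ≡ 0 (mod 3): since gcd(35, 3) = 1, we get a unique residue mod 105.
    Write x = 25 + 35·t and substitute into x ≡ 0 (mod 3): 35·t ≡ 0 − 25 = -25 (mod 3).
    Reduce coefficients mod 3: 2·t ≡ 2 (mod 3).
    The inverse of 2 mod 3 is 2 (since 2·2 = 4 = 1·3 + 1), so t ≡ 2·2 = 4 ≡ 1 (mod 3).
    Then x = 25 + 35·1 = 60, valid modulo lcm(35, 3) = 105: x ≡ 60 (mod 105).
Verify: 60 mod 5 = 0 ✓, 60 mod 7 = 4 ✓, 60 mod 3 = 0 ✓.

x ≡ 60 (mod 105).


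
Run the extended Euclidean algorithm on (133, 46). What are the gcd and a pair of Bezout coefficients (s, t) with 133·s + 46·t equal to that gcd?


Euclidean algorithm on (133, 46) — divide until remainder is 0:
  133 = 2 · 46 + 41
  46 = 1 · 41 + 5
  41 = 8 · 5 + 1
  5 = 5 · 1 + 0
gcd(133, 46) = 1.
Track Bezout coefficients alongside the remainders: start with r₀ = 133 = a·1 + b·0 (s = 1, t = 0) and r₁ = 46 = a·0 + b·1 (s = 0, t = 1); each new remainder r_{k+1} = r_{k-1} − q_k·r_k inherits s_{k+1} = s_{k-1} − q_k·s_k, t_{k+1} = t_{k-1} − q_k·t_k, so r_k = a·s_k + b·t_k at every step:
  q = 2: r = 41, s = 1 − 2·0 = 1, t = 0 − 2·1 = -2  (check: 133·1 + 46·(-2) = 41)
  q = 1: r = 5, s = 0 − 1·1 = -1, t = 1 − 1·(-2) = 3  (check: 133·(-1) + 46·3 = 5)
  q = 8: r = 1, s = 1 − 8·(-1) = 9, t = -2 − 8·3 = -26  (check: 133·9 + 46·(-26) = 1)
The row with r = 1 (the gcd) gives the Bezout coefficients s = 9, t = -26.
Result: 133 · (9) + 46 · (-26) = 1.

gcd(133, 46) = 1; s = 9, t = -26 (check: 133·9 + 46·(-26) = 1).


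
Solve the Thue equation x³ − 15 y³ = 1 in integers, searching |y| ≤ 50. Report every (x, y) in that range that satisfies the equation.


The equation is x³ - 15y³ = 1. For fixed y, x³ = 15·y³ + 1, so a solution requires the RHS to be a perfect cube.
Strategy: iterate y from -50 to 50, compute RHS = 15·y³ + 1, and check whether it is a (positive or negative) perfect cube.
Check small values of y:
  y = 0: RHS = 1 = (1)³ ⇒ x = 1 works.
  y = 1: RHS = 16 is not a perfect cube.
  y = -1: RHS = -14 is not a perfect cube.
  y = 2: RHS = 121 is not a perfect cube.
  y = -2: RHS = -119 is not a perfect cube.
  y = 3: RHS = 406 is not a perfect cube.
  y = -3: RHS = -404 is not a perfect cube.
Continuing the search up to |y| = 50 finds no further solutions beyond those listed.
Collected solutions: (1, 0).

Solutions (with |y| ≤ 50): (1, 0).


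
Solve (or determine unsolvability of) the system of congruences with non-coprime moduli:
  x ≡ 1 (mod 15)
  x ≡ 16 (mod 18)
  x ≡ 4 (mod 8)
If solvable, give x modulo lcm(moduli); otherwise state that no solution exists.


Moduli 15, 18, 8 are not pairwise coprime, so CRT works modulo lcm(m_i) when all pairwise compatibility conditions hold.
Pairwise compatibility: gcd(m_i, m_j) must divide a_i - a_j for every pair.
Merge one congruence at a time:
  Start: x ≡ 1 (mod 15).
  Combine with x ≡ 16 (mod 18): gcd(15, 18) = 3; 16 - 1 = 15, which IS divisible by 3, so compatible.
    Write x = 1 + 15·t and substitute into x ≡ 16 (mod 18): 15·t ≡ 16 − 1 = 15 (mod 18).
    Divide the congruence (and modulus) by g = 3: 5·t ≡ 5 (mod 6).
    The inverse of 5 mod 6 is 5 (since 5·5 = 25 = 4·6 + 1), so t ≡ 5·5 = 25 ≡ 1 (mod 6).
    Then x = 1 + 15·1 = 16, valid modulo lcm(15, 18) = 90: x ≡ 16 (mod 90).
  Combine with x ≡ 4 (mod 8): gcd(90, 8) = 2; 4 - 16 = -12, which IS divisible by 2, so compatible.
    Write x = 16 + 90·t and substitute into x ≡ 4 (mod 8): 90·t ≡ 4 − 16 = -12 (mod 8).
    Divide the congruence (and modulus) by g = 2: 45·t ≡ -6 (mod 4).
    Reduce coefficients mod 4: 1·t ≡ 2 (mod 4).
    So t ≡ 2 (mod 4).
    Then x = 16 + 90·2 = 196, valid modulo lcm(90, 8) = 360: x ≡ 196 (mod 360).
Verify: 196 mod 15 = 1, 196 mod 18 = 16, 196 mod 8 = 4.

x ≡ 196 (mod 360).


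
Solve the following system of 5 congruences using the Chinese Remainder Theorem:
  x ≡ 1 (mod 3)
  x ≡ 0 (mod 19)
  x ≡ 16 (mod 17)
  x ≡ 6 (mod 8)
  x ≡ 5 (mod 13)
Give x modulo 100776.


Product of moduli M = 3 · 19 · 17 · 8 · 13 = 100776.
Merge one congruence at a time:
  Start: x ≡ 1 (mod 3).
  Combine with x ≡ 0 (mod 19); new modulus lcm = 57.
    Write x = 1 + 3·t and substitute into x ≡ 0 (mod 19): 3·t ≡ 0 − 1 = -1 (mod 19).
    Reduce coefficients mod 19: 3·t ≡ 18 (mod 19).
    The inverse of 3 mod 19 is 13 (since 3·13 = 39 = 2·19 + 1), so t ≡ 13·18 = 234 ≡ 6 (mod 19).
    Then x = 1 + 3·6 = 19, valid modulo lcm(3, 19) = 57: x ≡ 19 (mod 57).
  Combine with x ≡ 16 (mod 17); new modulus lcm = 969.
    Write x = 19 + 57·t and substitute into x ≡ 16 (mod 17): 57·t ≡ 16 − 19 = -3 (mod 17).
    Reduce coefficients mod 17: 6·t ≡ 14 (mod 17).
    The inverse of 6 mod 17 is 3 (since 6·3 = 18 = 1·17 + 1), so t ≡ 3·14 = 42 ≡ 8 (mod 17).
    Then x = 19 + 57·8 = 475, valid modulo lcm(57, 17) = 969: x ≡ 475 (mod 969).
  Combine with x ≡ 6 (mod 8); new modulus lcm = 7752.
    Write x = 475 + 969·t and substitute into x ≡ 6 (mod 8): 969·t ≡ 6 − 475 = -469 (mod 8).
    Reduce coefficients mod 8: 1·t ≡ 3 (mod 8).
    So t ≡ 3 (mod 8).
    Then x = 475 + 969·3 = 3382, valid modulo lcm(969, 8) = 7752: x ≡ 3382 (mod 7752).
  Combine with x ≡ 5 (mod 13); new modulus lcm = 100776.
    Write x = 3382 + 7752·t and substitute into x ≡ 5 (mod 13): 7752·t ≡ 5 − 3382 = -3377 (mod 13).
    Reduce coefficients mod 13: 4·t ≡ 3 (mod 13).
    The inverse of 4 mod 13 is 10 (since 4·10 = 40 = 3·13 + 1), so t ≡ 10·3 = 30 ≡ 4 (mod 13).
    Then x = 3382 + 7752·4 = 34390, valid modulo lcm(7752, 13) = 100776: x ≡ 34390 (mod 100776).
Verify against each original: 34390 mod 3 = 1, 34390 mod 19 = 0, 34390 mod 17 = 16, 34390 mod 8 = 6, 34390 mod 13 = 5.

x ≡ 34390 (mod 100776).


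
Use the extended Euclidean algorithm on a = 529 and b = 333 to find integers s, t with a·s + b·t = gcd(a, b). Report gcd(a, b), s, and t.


Euclidean algorithm on (529, 333) — divide until remainder is 0:
  529 = 1 · 333 + 196
  333 = 1 · 196 + 137
  196 = 1 · 137 + 59
  137 = 2 · 59 + 19
  59 = 3 · 19 + 2
  19 = 9 · 2 + 1
  2 = 2 · 1 + 0
gcd(529, 333) = 1.
Track Bezout coefficients alongside the remainders: start with r₀ = 529 = a·1 + b·0 (s = 1, t = 0) and r₁ = 333 = a·0 + b·1 (s = 0, t = 1); each new remainder r_{k+1} = r_{k-1} − q_k·r_k inherits s_{k+1} = s_{k-1} − q_k·s_k, t_{k+1} = t_{k-1} − q_k·t_k, so r_k = a·s_k + b·t_k at every step:
  q = 1: r = 196, s = 1 − 1·0 = 1, t = 0 − 1·1 = -1  (check: 529·1 + 333·(-1) = 196)
  q = 1: r = 137, s = 0 − 1·1 = -1, t = 1 − 1·(-1) = 2  (check: 529·(-1) + 333·2 = 137)
  q = 1: r = 59, s = 1 − 1·(-1) = 2, t = -1 − 1·2 = -3  (check: 529·2 + 333·(-3) = 59)
  q = 2: r = 19, s = -1 − 2·2 = -5, t = 2 − 2·(-3) = 8  (check: 529·(-5) + 333·8 = 19)
  q = 3: r = 2, s = 2 − 3·(-5) = 17, t = -3 − 3·8 = -27  (check: 529·17 + 333·(-27) = 2)
  q = 9: r = 1, s = -5 − 9·17 = -158, t = 8 − 9·(-27) = 251  (check: 529·(-158) + 333·251 = 1)
The row with r = 1 (the gcd) gives the Bezout coefficients s = -158, t = 251.
Result: 529 · (-158) + 333 · (251) = 1.

gcd(529, 333) = 1; s = -158, t = 251 (check: 529·(-158) + 333·251 = 1).


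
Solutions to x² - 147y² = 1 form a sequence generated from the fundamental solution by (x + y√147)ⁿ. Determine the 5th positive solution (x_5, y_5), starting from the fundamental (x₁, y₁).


Step 1: Find the fundamental solution (x₁, y₁) of x² - 147y² = 1.
  Expand √147 as a continued fraction. a₀ = ⌊√147⌋ = 12; iterate m_{k+1} = d_k·a_k − m_k, d_{k+1} = (147 − m_{k+1}²)/d_k, a_{k+1} = ⌊(a₀ + m_{k+1})/d_{k+1}⌋ (starting m₀ = 0, d₀ = 1), with convergents p_k = a_k·p_{k-1} + p_{k-2}, q_k = a_k·q_{k-1} + q_{k-2} (p₋₁ = 1, q₋₁ = 0):
  k = 0: a₀ = 12; p₀/q₀ = 12/1; p₀² − 147·q₀² = 144 − 147 = -3.
  k = 1: m = 12, d = 3, a = ⌊(12 + 12)/3⌋ = 8; p/q = (8·12 + 1)/(8·1 + 0) = 97/8; p² − 147·q² = 9409 − 9408 = 1.
  The first convergent with p² − 147·q² = 1 gives the fundamental solution (x₁, y₁) = (97, 8).
Step 2: Apply the recurrence (x_{n+1}, y_{n+1}) = (x₁x_n + 147y₁y_n, x₁y_n + y₁x_n) repeatedly.
  From (x_1, y_1) = (97, 8): x_2 = 97·97 + 147·8·8 = 18817; y_2 = 97·8 + 8·97 = 1552.
  From (x_2, y_2) = (18817, 1552): x_3 = 97·18817 + 147·8·1552 = 3650401; y_3 = 97·1552 + 8·18817 = 301080.
  From (x_3, y_3) = (3650401, 301080): x_4 = 97·3650401 + 147·8·301080 = 708158977; y_4 = 97·301080 + 8·3650401 = 58407968.
  From (x_4, y_4) = (708158977, 58407968): x_5 = 97·708158977 + 147·8·58407968 = 137379191137; y_5 = 97·58407968 + 8·708158977 = 11330844712.
Step 3: Verify x_5² - 147·y_5² = 18873042157456379352769 - 18873042157456379352768 = 1 (should be 1). ✓

(x_1, y_1) = (97, 8); (x_5, y_5) = (137379191137, 11330844712).


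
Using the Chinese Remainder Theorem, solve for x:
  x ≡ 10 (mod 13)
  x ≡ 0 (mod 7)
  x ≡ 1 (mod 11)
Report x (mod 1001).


Moduli 13, 7, 11 are pairwise coprime; by CRT there is a unique solution modulo M = 13 · 7 · 11 = 1001.
Solve pairwise, accumulating the modulus:
  Start with x ≡ 10 (mod 13).
  Combine with x ≡ 0 (mod 7): since gcd(13, 7) = 1, we get a unique residue mod 91.
    Write x = 10 + 13·t and substitute into x ≡ 0 (mod 7): 13·t ≡ 0 − 10 = -10 (mod 7).
    Reduce coefficients mod 7: 6·t ≡ 4 (mod 7).
    The inverse of 6 mod 7 is 6 (since 6·6 = 36 = 5·7 + 1), so t ≡ 6·4 = 24 ≡ 3 (mod 7).
    Then x = 10 + 13·3 = 49, valid modulo lcm(13, 7) = 91: x ≡ 49 (mod 91).
  Combine with x ≡ 1 (mod 11): since gcd(91, 11) = 1, we get a unique residue mod 1001.
    Write x = 49 + 91·t and substitute into x ≡ 1 (mod 11): 91·t ≡ 1 − 49 = -48 (mod 11).
    Reduce coefficients mod 11: 3·t ≡ 7 (mod 11).
    The inverse of 3 mod 11 is 4 (since 3·4 = 12 = 1·11 + 1), so t ≡ 4·7 = 28 ≡ 6 (mod 11).
    Then x = 49 + 91·6 = 595, valid modulo lcm(91, 11) = 1001: x ≡ 595 (mod 1001).
Verify: 595 mod 13 = 10 ✓, 595 mod 7 = 0 ✓, 595 mod 11 = 1 ✓.

x ≡ 595 (mod 1001).


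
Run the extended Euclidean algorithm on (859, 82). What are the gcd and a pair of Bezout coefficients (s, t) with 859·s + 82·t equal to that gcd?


Euclidean algorithm on (859, 82) — divide until remainder is 0:
  859 = 10 · 82 + 39
  82 = 2 · 39 + 4
  39 = 9 · 4 + 3
  4 = 1 · 3 + 1
  3 = 3 · 1 + 0
gcd(859, 82) = 1.
Track Bezout coefficients alongside the remainders: start with r₀ = 859 = a·1 + b·0 (s = 1, t = 0) and r₁ = 82 = a·0 + b·1 (s = 0, t = 1); each new remainder r_{k+1} = r_{k-1} − q_k·r_k inherits s_{k+1} = s_{k-1} − q_k·s_k, t_{k+1} = t_{k-1} − q_k·t_k, so r_k = a·s_k + b·t_k at every step:
  q = 10: r = 39, s = 1 − 10·0 = 1, t = 0 − 10·1 = -10  (check: 859·1 + 82·(-10) = 39)
  q = 2: r = 4, s = 0 − 2·1 = -2, t = 1 − 2·(-10) = 21  (check: 859·(-2) + 82·21 = 4)
  q = 9: r = 3, s = 1 − 9·(-2) = 19, t = -10 − 9·21 = -199  (check: 859·19 + 82·(-199) = 3)
  q = 1: r = 1, s = -2 − 1·19 = -21, t = 21 − 1·(-199) = 220  (check: 859·(-21) + 82·220 = 1)
The row with r = 1 (the gcd) gives the Bezout coefficients s = -21, t = 220.
Result: 859 · (-21) + 82 · (220) = 1.

gcd(859, 82) = 1; s = -21, t = 220 (check: 859·(-21) + 82·220 = 1).


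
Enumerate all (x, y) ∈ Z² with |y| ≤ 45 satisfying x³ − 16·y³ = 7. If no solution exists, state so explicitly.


The equation is x³ - 16y³ = 7. For fixed y, x³ = 16·y³ + 7, so a solution requires the RHS to be a perfect cube.
Strategy: iterate y from -45 to 45, compute RHS = 16·y³ + 7, and check whether it is a (positive or negative) perfect cube.
Check small values of y:
  y = 0: RHS = 7 is not a perfect cube.
  y = 1: RHS = 23 is not a perfect cube.
  y = -1: RHS = -9 is not a perfect cube.
  y = 2: RHS = 135 is not a perfect cube.
  y = -2: RHS = -121 is not a perfect cube.
  y = 3: RHS = 439 is not a perfect cube.
  y = -3: RHS = -425 is not a perfect cube.
Continuing the search up to |y| = 45 finds no solutions either.
No (x, y) in the scanned range satisfies the equation.

No integer solutions with |y| ≤ 45.


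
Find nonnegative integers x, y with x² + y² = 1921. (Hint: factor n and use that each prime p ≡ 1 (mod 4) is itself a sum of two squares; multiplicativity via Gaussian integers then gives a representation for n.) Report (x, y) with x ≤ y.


Step 1: Factor n = 1921 = 17 · 113.
Step 2: Check the mod-4 condition on each prime factor: 17 ≡ 1 (mod 4), exponent 1; 113 ≡ 1 (mod 4), exponent 1.
All primes ≡ 3 (mod 4) appear to even exponent (or don't appear), so by the two-squares theorem n IS expressible as a sum of two squares.
Step 3: Build a representation. Here n = 17 · 113 is a product of primes ≡ 1 (mod 4). Each prime p ≡ 1 (mod 4) is itself a sum of two squares; find a² by testing p − a² for a perfect square:
  17: 17 − 1² = 16 = 4² ⇒ 17 = 1² + 4².
  113: 113 − 1² = 112, 113 − 2² = 109, 113 − 3² = 104, 113 − 4² = 97, 113 − 5² = 88, 113 − 6² = 77, 113 − 7² = 64 = 8² ⇒ 113 = 7² + 8².
  Combine using the Brahmagupta–Fibonacci identity (a² + b²)(c² + d²) = (ac − bd)² + (ad + bc)² = (ac + bd)² + (ad − bc)²:
  17 · 113 = 1921: from (1² + 4²)(7² + 8²), take (1·7 − 4·8, 1·8 + 4·7) = (7 − 32, 8 + 28) = (-25, 36); dropping signs (only squares matter) gives (25, 36); check 25² + 36² = 625 + 1296 = 1921 ✓.
Step 4: Order so x ≤ y and verify: 25² + 36² = 625 + 1296 = 1921 = n. ✓

n = 1921 = 25² + 36² (one valid representation with x ≤ y).


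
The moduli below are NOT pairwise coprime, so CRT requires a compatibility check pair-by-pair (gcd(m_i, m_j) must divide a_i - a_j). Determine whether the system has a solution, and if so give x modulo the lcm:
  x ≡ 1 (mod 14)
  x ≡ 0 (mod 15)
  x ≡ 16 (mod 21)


Moduli 14, 15, 21 are not pairwise coprime, so CRT works modulo lcm(m_i) when all pairwise compatibility conditions hold.
Pairwise compatibility: gcd(m_i, m_j) must divide a_i - a_j for every pair.
Merge one congruence at a time:
  Start: x ≡ 1 (mod 14).
  Combine with x ≡ 0 (mod 15): gcd(14, 15) = 1; 0 - 1 = -1, which IS divisible by 1, so compatible.
    Write x = 1 + 14·t and substitute into x ≡ 0 (mod 15): 14·t ≡ 0 − 1 = -1 (mod 15).
    Reduce coefficients mod 15: 14·t ≡ 14 (mod 15).
    The inverse of 14 mod 15 is 14 (since 14·14 = 196 = 13·15 + 1), so t ≡ 14·14 = 196 ≡ 1 (mod 15).
    Then x = 1 + 14·1 = 15, valid modulo lcm(14, 15) = 210: x ≡ 15 (mod 210).
  Combine with x ≡ 16 (mod 21): gcd(210, 21) = 21, and 16 - 15 = 1 is NOT divisible by 21.
    ⇒ system is inconsistent (no integer solution).

No solution (the system is inconsistent).


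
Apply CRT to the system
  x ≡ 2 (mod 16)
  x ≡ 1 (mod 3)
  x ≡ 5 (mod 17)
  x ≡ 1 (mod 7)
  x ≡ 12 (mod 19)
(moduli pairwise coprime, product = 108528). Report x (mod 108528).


Product of moduli M = 16 · 3 · 17 · 7 · 19 = 108528.
Merge one congruence at a time:
  Start: x ≡ 2 (mod 16).
  Combine with x ≡ 1 (mod 3); new modulus lcm = 48.
    Write x = 2 + 16·t and substitute into x ≡ 1 (mod 3): 16·t ≡ 1 − 2 = -1 (mod 3).
    Reduce coefficients mod 3: 1·t ≡ 2 (mod 3).
    So t ≡ 2 (mod 3).
    Then x = 2 + 16·2 = 34, valid modulo lcm(16, 3) = 48: x ≡ 34 (mod 48).
  Combine with x ≡ 5 (mod 17); new modulus lcm = 816.
    Write x = 34 + 48·t and substitute into x ≡ 5 (mod 17): 48·t ≡ 5 − 34 = -29 (mod 17).
    Reduce coefficients mod 17: 14·t ≡ 5 (mod 17).
    The inverse of 14 mod 17 is 11 (since 14·11 = 154 = 9·17 + 1), so t ≡ 11·5 = 55 ≡ 4 (mod 17).
    Then x = 34 + 48·4 = 226, valid modulo lcm(48, 17) = 816: x ≡ 226 (mod 816).
  Combine with x ≡ 1 (mod 7); new modulus lcm = 5712.
    Write x = 226 + 816·t and substitute into x ≡ 1 (mod 7): 816·t ≡ 1 − 226 = -225 (mod 7).
    Reduce coefficients mod 7: 4·t ≡ 6 (mod 7).
    The inverse of 4 mod 7 is 2 (since 4·2 = 8 = 1·7 + 1), so t ≡ 2·6 = 12 ≡ 5 (mod 7).
    Then x = 226 + 816·5 = 4306, valid modulo lcm(816, 7) = 5712: x ≡ 4306 (mod 5712).
  Combine with x ≡ 12 (mod 19); new modulus lcm = 108528.
    Write x = 4306 + 5712·t and substitute into x ≡ 12 (mod 19): 5712·t ≡ 12 − 4306 = -4294 (mod 19).
    Reduce coefficients mod 19: 12·t ≡ 0 (mod 19).
    The inverse of 12 mod 19 is 8 (since 12·8 = 96 = 5·19 + 1), so t ≡ 8·0 = 0 ≡ 0 (mod 19).
    Then x = 4306 + 5712·0 = 4306, valid modulo lcm(5712, 19) = 108528: x ≡ 4306 (mod 108528).
Verify against each original: 4306 mod 16 = 2, 4306 mod 3 = 1, 4306 mod 17 = 5, 4306 mod 7 = 1, 4306 mod 19 = 12.

x ≡ 4306 (mod 108528).
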